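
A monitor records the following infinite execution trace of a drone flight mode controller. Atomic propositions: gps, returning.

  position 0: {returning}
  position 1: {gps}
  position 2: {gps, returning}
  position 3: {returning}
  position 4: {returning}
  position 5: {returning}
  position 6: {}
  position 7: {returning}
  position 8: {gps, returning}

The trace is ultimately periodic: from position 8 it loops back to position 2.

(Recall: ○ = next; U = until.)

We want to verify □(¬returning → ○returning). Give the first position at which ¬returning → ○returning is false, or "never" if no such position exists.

never

¬returning → ○returning holds at every position 0..8, and those are all the positions the trace ever visits, so the invariant □(¬returning → ○returning) is never violated.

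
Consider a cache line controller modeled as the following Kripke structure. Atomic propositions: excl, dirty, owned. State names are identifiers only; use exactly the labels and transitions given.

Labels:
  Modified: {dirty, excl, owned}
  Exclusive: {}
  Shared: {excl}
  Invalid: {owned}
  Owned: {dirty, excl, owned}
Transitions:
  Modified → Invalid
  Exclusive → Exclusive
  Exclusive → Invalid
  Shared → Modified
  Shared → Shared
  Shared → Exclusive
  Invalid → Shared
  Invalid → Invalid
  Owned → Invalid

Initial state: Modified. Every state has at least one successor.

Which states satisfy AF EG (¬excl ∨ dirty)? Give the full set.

States satisfying EG (¬excl ∨ dirty): {Modified, Exclusive, Invalid, Owned}.
States satisfying AF EG (¬excl ∨ dirty): {Modified, Exclusive, Invalid, Owned}.

{Modified, Exclusive, Invalid, Owned}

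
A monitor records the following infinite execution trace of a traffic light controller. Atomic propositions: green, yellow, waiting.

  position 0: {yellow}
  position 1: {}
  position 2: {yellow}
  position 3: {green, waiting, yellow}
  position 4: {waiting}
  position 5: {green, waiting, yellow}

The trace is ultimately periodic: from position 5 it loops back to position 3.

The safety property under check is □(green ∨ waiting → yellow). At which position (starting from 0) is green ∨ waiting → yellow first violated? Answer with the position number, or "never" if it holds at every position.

4

Check green ∨ waiting → yellow at each position in order: 0 ✓, 1 ✓, 2 ✓, 3 ✓.
At position 4 the labels are {waiting}, so green ∨ waiting → yellow is false there. This is the first violation.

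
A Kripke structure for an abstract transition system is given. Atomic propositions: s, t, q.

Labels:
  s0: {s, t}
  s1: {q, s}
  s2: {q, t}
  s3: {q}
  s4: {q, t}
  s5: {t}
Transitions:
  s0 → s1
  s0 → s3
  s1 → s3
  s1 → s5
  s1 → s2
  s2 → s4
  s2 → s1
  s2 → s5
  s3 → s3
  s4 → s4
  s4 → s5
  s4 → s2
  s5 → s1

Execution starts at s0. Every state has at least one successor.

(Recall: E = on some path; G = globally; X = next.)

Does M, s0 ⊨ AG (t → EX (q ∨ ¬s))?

States satisfying t → EX (q ∨ ¬s): {s0, s1, s2, s3, s4, s5}.
States satisfying AG (t → EX (q ∨ ¬s)): {s0, s1, s2, s3, s4, s5}.
Every state reachable from s0 satisfies t → EX (q ∨ ¬s).
s0 ∈ Sat(AG (t → EX (q ∨ ¬s))).

Holds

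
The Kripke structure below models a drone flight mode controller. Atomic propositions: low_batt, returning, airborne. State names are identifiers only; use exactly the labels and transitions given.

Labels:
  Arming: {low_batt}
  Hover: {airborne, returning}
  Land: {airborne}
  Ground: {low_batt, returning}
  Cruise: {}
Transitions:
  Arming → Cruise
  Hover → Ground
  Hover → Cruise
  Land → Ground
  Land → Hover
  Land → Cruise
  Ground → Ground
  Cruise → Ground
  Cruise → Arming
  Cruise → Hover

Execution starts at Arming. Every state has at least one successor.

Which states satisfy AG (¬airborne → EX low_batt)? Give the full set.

{Ground}

States satisfying ¬airborne → EX low_batt: {Hover, Land, Ground, Cruise}.
States satisfying AG (¬airborne → EX low_batt): {Ground}.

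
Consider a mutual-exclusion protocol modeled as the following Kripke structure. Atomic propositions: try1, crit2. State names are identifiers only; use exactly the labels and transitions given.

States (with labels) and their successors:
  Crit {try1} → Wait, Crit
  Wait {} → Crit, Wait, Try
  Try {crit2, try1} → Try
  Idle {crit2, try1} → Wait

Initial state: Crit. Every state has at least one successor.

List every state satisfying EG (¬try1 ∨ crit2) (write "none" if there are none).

{Wait, Try, Idle}

States satisfying ¬try1 ∨ crit2: {Wait, Try, Idle}.
States satisfying EG (¬try1 ∨ crit2): {Wait, Try, Idle}.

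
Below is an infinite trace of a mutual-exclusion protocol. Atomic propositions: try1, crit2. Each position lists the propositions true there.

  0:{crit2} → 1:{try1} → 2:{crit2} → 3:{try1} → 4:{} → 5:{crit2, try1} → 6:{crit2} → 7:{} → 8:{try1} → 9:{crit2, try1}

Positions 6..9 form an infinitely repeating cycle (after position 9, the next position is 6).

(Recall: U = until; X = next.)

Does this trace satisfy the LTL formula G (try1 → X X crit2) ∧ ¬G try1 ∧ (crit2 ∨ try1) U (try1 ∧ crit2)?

Violated

Walking from position 0: at position 4, try1 ∧ crit2 has not yet held and crit2 ∨ try1 fails, so (crit2 ∨ try1) U (try1 ∧ crit2) is false.
At position 0: G (try1 → X X crit2) ∧ ¬G try1 is false; (crit2 ∨ try1) U (try1 ∧ crit2) is false; so G (try1 → X X crit2) ∧ ¬G try1 ∧ (crit2 ∨ try1) U (try1 ∧ crit2) is false.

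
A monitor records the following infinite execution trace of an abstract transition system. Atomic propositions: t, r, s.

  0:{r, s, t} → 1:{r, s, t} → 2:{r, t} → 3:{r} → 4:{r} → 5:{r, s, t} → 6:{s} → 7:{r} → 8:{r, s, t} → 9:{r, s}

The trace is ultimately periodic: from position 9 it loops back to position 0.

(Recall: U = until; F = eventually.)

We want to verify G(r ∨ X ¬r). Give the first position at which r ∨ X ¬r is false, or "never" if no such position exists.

Check r ∨ X ¬r at each position in order: 0 ✓, 1 ✓, 2 ✓, 3 ✓, 4 ✓, 5 ✓.
At position 6 the labels are {s} and the next position 7 has {r}, so r ∨ X ¬r is false there. This is the first violation.

6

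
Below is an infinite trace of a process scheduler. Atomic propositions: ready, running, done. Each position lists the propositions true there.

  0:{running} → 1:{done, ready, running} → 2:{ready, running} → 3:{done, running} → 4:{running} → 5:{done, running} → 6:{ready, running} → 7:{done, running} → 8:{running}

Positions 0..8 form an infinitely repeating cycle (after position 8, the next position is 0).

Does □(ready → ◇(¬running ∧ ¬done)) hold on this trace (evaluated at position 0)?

ready → ◇(¬running ∧ ¬done) must hold at every position from 0 onward. It fails at position 1, so □(ready → ◇(¬running ∧ ¬done)) is false.
Positions where ready holds: 1, 2, 6.
Check ◇(¬running ∧ ¬done) at each: 1→fails, 2→fails, 6→fails.

Does not hold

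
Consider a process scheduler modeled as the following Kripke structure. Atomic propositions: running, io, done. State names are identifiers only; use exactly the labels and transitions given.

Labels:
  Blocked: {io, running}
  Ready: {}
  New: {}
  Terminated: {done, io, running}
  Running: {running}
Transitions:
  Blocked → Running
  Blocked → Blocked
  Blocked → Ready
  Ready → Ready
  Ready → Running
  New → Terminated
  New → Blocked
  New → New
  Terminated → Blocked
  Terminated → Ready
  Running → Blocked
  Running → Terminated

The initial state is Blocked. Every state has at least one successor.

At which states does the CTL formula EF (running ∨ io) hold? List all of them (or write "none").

States satisfying running ∨ io: {Blocked, Terminated, Running}.
States satisfying EF (running ∨ io): {Blocked, Ready, New, Terminated, Running}.

{Blocked, Ready, New, Terminated, Running}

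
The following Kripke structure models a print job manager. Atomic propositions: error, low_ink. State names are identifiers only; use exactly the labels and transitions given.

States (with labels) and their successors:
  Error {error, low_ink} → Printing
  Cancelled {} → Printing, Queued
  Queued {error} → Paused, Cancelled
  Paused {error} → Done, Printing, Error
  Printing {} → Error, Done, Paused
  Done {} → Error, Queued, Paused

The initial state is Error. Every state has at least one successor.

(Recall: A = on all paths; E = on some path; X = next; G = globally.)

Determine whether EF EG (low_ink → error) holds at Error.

Holds

States satisfying EG (low_ink → error): {Error, Cancelled, Queued, Paused, Printing, Done}.
States satisfying EF EG (low_ink → error): {Error, Cancelled, Queued, Paused, Printing, Done}.
Some path from Error reaches a state where EG (low_ink → error) holds.
Error ∈ Sat(EF EG (low_ink → error)).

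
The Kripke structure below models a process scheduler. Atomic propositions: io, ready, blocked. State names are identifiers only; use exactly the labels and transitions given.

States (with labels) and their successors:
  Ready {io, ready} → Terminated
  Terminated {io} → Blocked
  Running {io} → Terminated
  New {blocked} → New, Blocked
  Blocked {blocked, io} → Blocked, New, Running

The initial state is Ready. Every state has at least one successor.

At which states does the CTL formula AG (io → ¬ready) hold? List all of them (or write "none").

{Terminated, Running, New, Blocked}

States satisfying io → ¬ready: {Terminated, Running, New, Blocked}.
States satisfying AG (io → ¬ready): {Terminated, Running, New, Blocked}.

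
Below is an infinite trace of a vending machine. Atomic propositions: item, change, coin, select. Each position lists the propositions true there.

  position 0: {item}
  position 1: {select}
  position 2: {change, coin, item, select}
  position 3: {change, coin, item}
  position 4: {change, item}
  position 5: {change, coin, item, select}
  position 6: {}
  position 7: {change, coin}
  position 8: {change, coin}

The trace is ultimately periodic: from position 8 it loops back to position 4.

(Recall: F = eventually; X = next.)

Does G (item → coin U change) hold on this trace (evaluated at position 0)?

Does not hold

item → coin U change must hold at every position from 0 onward. It fails at position 0, so G (item → coin U change) is false.
Positions where item holds: 0, 2, 3, 4, 5.
Check coin U change at each: 0→fails, 2→ok, 3→ok, 4→ok, 5→ok.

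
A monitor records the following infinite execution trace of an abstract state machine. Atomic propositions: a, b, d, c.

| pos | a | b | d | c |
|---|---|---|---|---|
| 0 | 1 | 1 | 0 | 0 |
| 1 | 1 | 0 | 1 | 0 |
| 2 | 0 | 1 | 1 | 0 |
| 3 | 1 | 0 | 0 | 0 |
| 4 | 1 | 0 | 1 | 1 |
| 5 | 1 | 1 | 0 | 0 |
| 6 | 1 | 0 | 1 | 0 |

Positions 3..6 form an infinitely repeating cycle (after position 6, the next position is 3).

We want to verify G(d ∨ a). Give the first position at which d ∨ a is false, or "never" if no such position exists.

never

d ∨ a holds at every position 0..6, and those are all the positions the trace ever visits, so the invariant G(d ∨ a) is never violated.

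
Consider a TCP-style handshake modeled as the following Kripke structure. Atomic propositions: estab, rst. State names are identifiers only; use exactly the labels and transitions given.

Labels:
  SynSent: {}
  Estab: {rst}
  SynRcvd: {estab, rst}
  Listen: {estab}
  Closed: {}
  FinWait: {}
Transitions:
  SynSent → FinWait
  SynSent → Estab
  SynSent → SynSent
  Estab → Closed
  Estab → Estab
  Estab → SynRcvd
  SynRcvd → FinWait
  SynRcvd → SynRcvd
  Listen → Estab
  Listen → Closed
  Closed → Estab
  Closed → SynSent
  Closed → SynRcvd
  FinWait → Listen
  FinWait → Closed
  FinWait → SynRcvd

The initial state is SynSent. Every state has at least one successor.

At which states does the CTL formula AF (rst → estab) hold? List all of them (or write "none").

{SynSent, SynRcvd, Listen, Closed, FinWait}

States satisfying rst → estab: {SynSent, SynRcvd, Listen, Closed, FinWait}.
States satisfying AF (rst → estab): {SynSent, SynRcvd, Listen, Closed, FinWait}.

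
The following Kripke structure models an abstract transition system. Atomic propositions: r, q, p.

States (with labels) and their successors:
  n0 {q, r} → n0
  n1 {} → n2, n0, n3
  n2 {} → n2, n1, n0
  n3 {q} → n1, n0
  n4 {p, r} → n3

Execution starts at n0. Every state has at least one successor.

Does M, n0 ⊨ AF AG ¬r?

States satisfying AG ¬r: ∅.
States satisfying AF AG ¬r: ∅.
There is a path from n0 along which AG ¬r never holds.
n0 ∉ Sat(AF AG ¬r).

No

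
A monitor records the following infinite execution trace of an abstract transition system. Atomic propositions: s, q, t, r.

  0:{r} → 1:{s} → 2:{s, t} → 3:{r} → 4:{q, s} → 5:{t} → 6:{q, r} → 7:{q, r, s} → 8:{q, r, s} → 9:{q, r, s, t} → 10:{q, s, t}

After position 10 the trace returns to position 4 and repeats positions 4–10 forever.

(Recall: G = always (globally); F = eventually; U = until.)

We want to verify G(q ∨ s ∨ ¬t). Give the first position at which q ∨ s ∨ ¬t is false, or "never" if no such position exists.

5

Check q ∨ s ∨ ¬t at each position in order: 0 ✓, 1 ✓, 2 ✓, 3 ✓, 4 ✓.
At position 5 the labels are {t}, so q ∨ s ∨ ¬t is false there. This is the first violation.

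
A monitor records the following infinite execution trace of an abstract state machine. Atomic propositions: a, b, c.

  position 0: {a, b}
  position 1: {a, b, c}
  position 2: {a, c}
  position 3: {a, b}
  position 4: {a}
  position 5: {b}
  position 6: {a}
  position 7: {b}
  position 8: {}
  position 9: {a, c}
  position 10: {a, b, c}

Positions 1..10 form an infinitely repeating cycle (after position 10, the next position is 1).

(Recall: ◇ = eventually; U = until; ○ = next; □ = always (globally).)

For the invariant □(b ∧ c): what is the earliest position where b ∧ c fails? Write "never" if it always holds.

0

At position 0 the labels are {a, b}, so b ∧ c is false there. This is the first violation.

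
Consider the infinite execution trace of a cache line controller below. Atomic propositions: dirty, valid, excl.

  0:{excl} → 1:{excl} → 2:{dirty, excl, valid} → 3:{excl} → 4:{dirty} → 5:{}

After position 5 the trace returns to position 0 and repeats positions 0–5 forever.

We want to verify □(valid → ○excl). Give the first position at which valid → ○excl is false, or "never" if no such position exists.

valid → ○excl holds at every position 0..5, and those are all the positions the trace ever visits, so the invariant □(valid → ○excl) is never violated.

never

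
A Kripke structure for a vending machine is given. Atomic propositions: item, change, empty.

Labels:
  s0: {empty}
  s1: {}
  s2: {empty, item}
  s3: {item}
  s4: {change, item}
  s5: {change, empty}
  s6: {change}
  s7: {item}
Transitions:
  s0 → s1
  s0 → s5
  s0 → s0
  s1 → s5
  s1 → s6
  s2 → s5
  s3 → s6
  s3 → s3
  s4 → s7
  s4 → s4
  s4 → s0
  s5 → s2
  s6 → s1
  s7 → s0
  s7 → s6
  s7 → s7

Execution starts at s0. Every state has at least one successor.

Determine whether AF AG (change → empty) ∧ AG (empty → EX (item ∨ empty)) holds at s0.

No

States satisfying AG (change → empty): {s2, s5}.
States satisfying AF AG (change → empty): {s2, s5}.
States satisfying empty → EX (item ∨ empty): {s0, s1, s2, s3, s4, s5, s6, s7}.
States satisfying AG (empty → EX (item ∨ empty)): {s0, s1, s2, s3, s4, s5, s6, s7}.
States satisfying AF AG (change → empty) ∧ AG (empty → EX (item ∨ empty)): {s2, s5}.
s0 ∉ Sat(AF AG (change → empty) ∧ AG (empty → EX (item ∨ empty))).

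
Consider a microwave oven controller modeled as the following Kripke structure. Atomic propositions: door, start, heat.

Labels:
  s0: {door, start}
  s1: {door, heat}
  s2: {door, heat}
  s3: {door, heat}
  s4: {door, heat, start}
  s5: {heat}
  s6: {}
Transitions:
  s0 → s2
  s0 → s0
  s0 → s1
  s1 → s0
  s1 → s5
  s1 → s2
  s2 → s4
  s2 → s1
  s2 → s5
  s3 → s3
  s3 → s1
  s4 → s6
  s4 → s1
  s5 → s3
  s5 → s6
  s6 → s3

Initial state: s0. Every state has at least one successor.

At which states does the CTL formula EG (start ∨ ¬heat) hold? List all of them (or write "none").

{s0}

States satisfying start ∨ ¬heat: {s0, s4, s6}.
States satisfying EG (start ∨ ¬heat): {s0}.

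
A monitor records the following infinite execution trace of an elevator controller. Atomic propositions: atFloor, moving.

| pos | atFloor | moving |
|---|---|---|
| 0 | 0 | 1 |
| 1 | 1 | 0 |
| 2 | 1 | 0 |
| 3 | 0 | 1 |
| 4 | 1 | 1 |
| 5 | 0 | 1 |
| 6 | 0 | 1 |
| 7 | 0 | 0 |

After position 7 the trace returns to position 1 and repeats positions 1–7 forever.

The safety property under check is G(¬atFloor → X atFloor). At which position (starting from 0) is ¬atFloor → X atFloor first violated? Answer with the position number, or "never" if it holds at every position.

5

Check ¬atFloor → X atFloor at each position in order: 0 ✓, 1 ✓, 2 ✓, 3 ✓, 4 ✓.
At position 5 the labels are {moving} and the next position 6 has {moving}, so ¬atFloor → X atFloor is false there. This is the first violation.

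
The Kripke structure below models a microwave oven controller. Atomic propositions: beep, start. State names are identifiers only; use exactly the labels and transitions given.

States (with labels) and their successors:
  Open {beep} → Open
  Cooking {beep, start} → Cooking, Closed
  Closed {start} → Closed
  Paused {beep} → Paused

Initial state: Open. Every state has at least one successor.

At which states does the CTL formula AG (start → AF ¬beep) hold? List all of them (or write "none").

States satisfying start → AF ¬beep: {Open, Closed, Paused}.
States satisfying AG (start → AF ¬beep): {Open, Closed, Paused}.

{Open, Closed, Paused}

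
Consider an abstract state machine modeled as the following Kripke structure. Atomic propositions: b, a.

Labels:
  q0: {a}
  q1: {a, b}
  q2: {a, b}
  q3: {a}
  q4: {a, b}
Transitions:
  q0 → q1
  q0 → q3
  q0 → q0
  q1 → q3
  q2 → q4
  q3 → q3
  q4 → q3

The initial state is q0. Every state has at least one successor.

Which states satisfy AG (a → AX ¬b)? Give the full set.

{q1, q3, q4}

States satisfying a → AX ¬b: {q1, q3, q4}.
States satisfying AG (a → AX ¬b): {q1, q3, q4}.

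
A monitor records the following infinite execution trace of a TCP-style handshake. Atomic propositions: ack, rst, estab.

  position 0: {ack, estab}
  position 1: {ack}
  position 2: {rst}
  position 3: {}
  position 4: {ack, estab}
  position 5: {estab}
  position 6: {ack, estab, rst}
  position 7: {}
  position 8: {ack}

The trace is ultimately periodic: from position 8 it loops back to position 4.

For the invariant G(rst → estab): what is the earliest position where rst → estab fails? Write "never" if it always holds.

2

Check rst → estab at each position in order: 0 ✓, 1 ✓.
At position 2 the labels are {rst}, so rst → estab is false there. This is the first violation.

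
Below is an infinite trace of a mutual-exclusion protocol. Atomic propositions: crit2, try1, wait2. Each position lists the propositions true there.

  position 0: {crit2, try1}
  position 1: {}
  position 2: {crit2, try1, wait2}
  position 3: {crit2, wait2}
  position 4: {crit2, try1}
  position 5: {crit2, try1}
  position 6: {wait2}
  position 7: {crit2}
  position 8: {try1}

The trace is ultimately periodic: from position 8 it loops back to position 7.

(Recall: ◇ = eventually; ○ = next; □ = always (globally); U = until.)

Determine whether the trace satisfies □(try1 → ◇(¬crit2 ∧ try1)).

Yes

try1 → ◇(¬crit2 ∧ try1) holds at every position 0..8, and those are all positions ever visited, so □(try1 → ◇(¬crit2 ∧ try1)) holds.
Positions where try1 holds: 0, 2, 4, 5, 8.
Check ◇(¬crit2 ∧ try1) at each: 0→ok, 2→ok, 4→ok, 5→ok, 8→ok.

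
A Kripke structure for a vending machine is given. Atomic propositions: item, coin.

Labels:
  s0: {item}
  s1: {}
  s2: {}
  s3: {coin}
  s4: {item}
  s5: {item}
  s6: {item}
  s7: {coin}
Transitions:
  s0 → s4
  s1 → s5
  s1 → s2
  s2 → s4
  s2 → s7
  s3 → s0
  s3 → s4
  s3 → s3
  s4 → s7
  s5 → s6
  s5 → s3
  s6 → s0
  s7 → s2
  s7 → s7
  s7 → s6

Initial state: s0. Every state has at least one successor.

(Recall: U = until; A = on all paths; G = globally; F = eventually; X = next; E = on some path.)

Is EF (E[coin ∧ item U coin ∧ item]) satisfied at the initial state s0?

Violated

States satisfying E[coin ∧ item U coin ∧ item]: ∅.
States satisfying EF (E[coin ∧ item U coin ∧ item]): ∅.
No suitable path/successor from s0 witnesses the formula.
s0 ∉ Sat(EF (E[coin ∧ item U coin ∧ item])).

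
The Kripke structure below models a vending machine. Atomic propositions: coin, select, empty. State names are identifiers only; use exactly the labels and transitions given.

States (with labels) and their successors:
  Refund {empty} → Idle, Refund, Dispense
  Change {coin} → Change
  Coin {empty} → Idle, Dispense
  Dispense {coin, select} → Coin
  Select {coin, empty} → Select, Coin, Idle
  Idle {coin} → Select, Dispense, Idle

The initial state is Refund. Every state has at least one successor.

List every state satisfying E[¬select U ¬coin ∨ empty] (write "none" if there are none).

States satisfying ¬select: {Refund, Change, Coin, Select, Idle}.
States satisfying ¬coin ∨ empty: {Refund, Coin, Select}.
States satisfying E[¬select U ¬coin ∨ empty]: {Refund, Coin, Select, Idle}.

{Refund, Coin, Select, Idle}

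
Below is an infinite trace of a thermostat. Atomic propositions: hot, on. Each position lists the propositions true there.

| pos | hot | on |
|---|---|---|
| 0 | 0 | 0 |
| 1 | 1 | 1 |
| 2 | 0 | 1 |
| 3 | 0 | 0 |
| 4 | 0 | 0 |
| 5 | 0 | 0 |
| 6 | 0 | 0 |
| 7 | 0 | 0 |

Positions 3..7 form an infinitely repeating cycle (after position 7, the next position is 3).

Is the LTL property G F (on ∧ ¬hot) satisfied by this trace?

No

F (on ∧ ¬hot) must hold at every position from 0 onward. It fails at position 3, so G F (on ∧ ¬hot) is false.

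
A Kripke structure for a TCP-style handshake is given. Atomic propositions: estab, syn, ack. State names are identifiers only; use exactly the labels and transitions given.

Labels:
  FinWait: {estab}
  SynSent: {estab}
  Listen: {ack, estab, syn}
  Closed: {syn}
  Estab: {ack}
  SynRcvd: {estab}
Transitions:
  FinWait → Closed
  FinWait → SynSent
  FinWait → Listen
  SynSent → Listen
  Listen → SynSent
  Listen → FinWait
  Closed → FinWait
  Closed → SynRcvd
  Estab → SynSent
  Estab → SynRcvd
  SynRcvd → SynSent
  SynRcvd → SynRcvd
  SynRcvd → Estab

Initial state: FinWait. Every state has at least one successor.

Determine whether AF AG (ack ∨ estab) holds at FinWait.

No

States satisfying AG (ack ∨ estab): ∅.
States satisfying AF AG (ack ∨ estab): ∅.
There is a path from FinWait along which AG (ack ∨ estab) never holds.
FinWait ∉ Sat(AF AG (ack ∨ estab)).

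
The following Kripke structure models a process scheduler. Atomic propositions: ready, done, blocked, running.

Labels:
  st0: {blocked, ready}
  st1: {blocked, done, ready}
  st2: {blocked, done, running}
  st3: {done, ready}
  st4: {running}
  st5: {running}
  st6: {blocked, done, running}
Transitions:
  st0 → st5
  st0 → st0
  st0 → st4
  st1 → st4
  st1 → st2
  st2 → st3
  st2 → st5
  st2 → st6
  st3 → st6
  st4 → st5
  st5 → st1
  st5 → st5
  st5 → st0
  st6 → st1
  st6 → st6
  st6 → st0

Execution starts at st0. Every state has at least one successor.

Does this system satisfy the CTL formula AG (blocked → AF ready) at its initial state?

States satisfying blocked → AF ready: {st0, st1, st3, st4, st5}.
States satisfying AG (blocked → AF ready): ∅.
st2 is reachable from st0 and violates blocked → AF ready, so AG fails at st0.
st0 ∉ Sat(AG (blocked → AF ready)).

Does not hold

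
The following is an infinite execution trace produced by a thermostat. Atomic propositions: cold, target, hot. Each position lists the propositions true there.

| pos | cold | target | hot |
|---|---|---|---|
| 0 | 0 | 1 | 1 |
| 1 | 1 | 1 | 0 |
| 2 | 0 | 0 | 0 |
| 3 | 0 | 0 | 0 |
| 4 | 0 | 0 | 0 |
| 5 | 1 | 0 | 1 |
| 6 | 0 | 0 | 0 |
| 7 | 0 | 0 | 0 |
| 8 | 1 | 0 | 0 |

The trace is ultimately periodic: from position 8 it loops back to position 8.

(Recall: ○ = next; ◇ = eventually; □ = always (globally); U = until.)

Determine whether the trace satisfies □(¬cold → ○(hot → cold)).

¬cold → ○(hot → cold) holds at every position 0..8, and those are all positions ever visited, so □(¬cold → ○(hot → cold)) holds.
Positions where ¬cold holds: 0, 2, 3, 4, 6, 7.
Check ○(hot → cold) at each: 0→ok, 2→ok, 3→ok, 4→ok, 6→ok, 7→ok.

Yes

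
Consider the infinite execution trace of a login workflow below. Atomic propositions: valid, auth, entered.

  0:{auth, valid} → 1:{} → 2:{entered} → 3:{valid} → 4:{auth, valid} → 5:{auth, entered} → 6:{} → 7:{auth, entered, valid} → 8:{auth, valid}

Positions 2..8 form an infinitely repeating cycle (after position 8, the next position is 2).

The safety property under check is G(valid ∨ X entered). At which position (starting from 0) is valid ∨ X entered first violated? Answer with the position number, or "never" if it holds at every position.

Check valid ∨ X entered at each position in order: 0 ✓, 1 ✓.
At position 2 the labels are {entered} and the next position 3 has {valid}, so valid ∨ X entered is false there. This is the first violation.

2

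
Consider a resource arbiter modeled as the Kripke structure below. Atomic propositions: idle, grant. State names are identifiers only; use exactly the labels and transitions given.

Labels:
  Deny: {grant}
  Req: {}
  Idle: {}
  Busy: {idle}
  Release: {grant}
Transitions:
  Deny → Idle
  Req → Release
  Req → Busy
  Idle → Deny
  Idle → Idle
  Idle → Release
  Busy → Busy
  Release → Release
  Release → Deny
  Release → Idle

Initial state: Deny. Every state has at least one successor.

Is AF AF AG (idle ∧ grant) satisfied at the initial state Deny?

States satisfying AF AG (idle ∧ grant): ∅.
States satisfying AF AF AG (idle ∧ grant): ∅.
There is a path from Deny along which AF AG (idle ∧ grant) never holds.
Deny ∉ Sat(AF AF AG (idle ∧ grant)).

No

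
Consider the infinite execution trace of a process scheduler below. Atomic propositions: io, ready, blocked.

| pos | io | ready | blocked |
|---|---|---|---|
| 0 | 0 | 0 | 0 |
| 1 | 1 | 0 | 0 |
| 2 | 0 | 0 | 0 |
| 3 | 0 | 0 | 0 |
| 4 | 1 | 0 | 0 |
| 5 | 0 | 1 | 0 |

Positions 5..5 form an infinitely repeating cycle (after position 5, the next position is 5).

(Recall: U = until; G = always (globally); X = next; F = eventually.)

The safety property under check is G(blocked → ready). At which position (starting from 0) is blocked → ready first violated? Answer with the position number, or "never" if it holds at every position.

blocked → ready holds at every position 0..5, and those are all the positions the trace ever visits, so the invariant G(blocked → ready) is never violated.

never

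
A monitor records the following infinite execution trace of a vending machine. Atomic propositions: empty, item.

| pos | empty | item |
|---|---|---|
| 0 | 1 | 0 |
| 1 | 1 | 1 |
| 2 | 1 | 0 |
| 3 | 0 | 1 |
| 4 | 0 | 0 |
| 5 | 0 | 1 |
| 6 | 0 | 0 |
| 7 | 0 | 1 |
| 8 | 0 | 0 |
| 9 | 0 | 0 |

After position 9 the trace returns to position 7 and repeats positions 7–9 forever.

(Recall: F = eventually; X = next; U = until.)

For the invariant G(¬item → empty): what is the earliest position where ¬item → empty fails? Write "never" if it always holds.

4

Check ¬item → empty at each position in order: 0 ✓, 1 ✓, 2 ✓, 3 ✓.
At position 4 the labels are {}, so ¬item → empty is false there. This is the first violation.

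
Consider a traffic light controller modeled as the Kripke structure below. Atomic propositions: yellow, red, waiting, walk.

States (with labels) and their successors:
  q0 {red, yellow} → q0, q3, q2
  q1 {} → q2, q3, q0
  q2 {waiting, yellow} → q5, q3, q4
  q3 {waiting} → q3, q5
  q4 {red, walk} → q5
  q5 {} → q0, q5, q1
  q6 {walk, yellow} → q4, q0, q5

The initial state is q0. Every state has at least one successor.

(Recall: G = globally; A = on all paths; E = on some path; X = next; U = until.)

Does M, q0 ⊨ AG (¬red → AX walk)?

Does not hold

States satisfying ¬red → AX walk: {q0, q4}.
States satisfying AG (¬red → AX walk): ∅.
q1 is reachable from q0 and violates ¬red → AX walk, so AG fails at q0.
q0 ∉ Sat(AG (¬red → AX walk)).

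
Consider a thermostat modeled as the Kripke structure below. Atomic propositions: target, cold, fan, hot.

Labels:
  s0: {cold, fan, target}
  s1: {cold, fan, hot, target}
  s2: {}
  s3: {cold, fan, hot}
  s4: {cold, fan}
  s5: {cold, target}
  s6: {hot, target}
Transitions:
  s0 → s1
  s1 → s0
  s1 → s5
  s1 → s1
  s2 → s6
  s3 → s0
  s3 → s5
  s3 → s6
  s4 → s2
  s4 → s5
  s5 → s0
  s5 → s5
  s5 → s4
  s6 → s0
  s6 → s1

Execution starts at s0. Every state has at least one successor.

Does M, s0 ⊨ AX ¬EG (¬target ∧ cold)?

Holds

States satisfying ¬EG (¬target ∧ cold): {s0, s1, s2, s3, s4, s5, s6}.
States satisfying AX ¬EG (¬target ∧ cold): {s0, s1, s2, s3, s4, s5, s6}.
s0 ∈ Sat(AX ¬EG (¬target ∧ cold)).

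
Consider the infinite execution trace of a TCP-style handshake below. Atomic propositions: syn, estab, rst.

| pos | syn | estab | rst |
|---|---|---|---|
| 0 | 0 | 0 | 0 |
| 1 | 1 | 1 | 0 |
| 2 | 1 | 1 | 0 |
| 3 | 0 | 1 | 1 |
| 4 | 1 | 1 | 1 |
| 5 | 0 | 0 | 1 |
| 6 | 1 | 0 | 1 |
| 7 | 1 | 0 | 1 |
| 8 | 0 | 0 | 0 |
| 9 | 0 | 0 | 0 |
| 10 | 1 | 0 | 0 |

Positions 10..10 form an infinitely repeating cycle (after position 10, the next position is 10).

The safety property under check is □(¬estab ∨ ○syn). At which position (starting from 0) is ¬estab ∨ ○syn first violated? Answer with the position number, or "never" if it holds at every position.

2

Check ¬estab ∨ ○syn at each position in order: 0 ✓, 1 ✓.
At position 2 the labels are {estab, syn} and the next position 3 has {estab, rst}, so ¬estab ∨ ○syn is false there. This is the first violation.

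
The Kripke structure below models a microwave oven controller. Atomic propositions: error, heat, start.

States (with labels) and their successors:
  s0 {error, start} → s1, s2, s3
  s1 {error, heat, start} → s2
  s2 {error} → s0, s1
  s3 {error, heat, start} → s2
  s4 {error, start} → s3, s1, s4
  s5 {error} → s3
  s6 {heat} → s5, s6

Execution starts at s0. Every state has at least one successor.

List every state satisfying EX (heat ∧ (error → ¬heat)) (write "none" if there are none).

States satisfying heat ∧ (error → ¬heat): {s6}.
States satisfying EX (heat ∧ (error → ¬heat)): {s6}.

{s6}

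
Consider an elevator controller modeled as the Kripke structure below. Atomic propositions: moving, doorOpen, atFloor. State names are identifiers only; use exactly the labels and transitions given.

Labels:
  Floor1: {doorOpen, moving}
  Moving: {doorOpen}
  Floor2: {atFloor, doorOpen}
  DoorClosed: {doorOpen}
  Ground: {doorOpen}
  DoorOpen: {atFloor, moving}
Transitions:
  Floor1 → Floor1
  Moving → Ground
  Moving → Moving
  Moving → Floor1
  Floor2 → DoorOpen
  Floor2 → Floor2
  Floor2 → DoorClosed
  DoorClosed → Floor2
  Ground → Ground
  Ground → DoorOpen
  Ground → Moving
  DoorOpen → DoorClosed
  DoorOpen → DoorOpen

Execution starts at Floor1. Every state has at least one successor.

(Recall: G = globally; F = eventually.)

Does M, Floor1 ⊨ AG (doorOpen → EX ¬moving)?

States satisfying doorOpen → EX ¬moving: {Moving, Floor2, DoorClosed, Ground, DoorOpen}.
States satisfying AG (doorOpen → EX ¬moving): {Floor2, DoorClosed, DoorOpen}.
Floor1 is reachable from Floor1 and violates doorOpen → EX ¬moving, so AG fails at Floor1.
Floor1 ∉ Sat(AG (doorOpen → EX ¬moving)).

No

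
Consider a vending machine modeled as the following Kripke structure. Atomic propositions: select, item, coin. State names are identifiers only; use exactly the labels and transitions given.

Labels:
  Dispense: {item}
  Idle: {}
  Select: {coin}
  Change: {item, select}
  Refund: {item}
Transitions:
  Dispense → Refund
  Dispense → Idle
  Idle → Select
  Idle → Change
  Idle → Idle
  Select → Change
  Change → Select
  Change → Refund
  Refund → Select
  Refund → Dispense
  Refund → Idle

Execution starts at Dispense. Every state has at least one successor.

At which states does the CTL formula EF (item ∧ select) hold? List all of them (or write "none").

{Dispense, Idle, Select, Change, Refund}

States satisfying item ∧ select: {Change}.
States satisfying EF (item ∧ select): {Dispense, Idle, Select, Change, Refund}.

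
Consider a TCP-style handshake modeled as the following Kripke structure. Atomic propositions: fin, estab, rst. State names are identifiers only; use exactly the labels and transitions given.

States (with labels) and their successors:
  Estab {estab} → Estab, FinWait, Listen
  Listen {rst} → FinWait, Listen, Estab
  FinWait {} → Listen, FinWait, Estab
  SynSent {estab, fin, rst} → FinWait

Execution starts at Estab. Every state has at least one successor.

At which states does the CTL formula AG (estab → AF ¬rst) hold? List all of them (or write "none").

States satisfying estab → AF ¬rst: {Estab, Listen, FinWait, SynSent}.
States satisfying AG (estab → AF ¬rst): {Estab, Listen, FinWait, SynSent}.

{Estab, Listen, FinWait, SynSent}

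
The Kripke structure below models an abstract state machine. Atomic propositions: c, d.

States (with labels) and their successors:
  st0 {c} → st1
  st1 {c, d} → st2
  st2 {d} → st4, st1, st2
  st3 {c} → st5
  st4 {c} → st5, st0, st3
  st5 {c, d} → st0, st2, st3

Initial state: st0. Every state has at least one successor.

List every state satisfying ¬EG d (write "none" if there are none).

{st0, st3, st4}

States satisfying d: {st1, st2, st5}.
States satisfying EG d: {st1, st2, st5}.
States satisfying ¬EG d: {st0, st3, st4}.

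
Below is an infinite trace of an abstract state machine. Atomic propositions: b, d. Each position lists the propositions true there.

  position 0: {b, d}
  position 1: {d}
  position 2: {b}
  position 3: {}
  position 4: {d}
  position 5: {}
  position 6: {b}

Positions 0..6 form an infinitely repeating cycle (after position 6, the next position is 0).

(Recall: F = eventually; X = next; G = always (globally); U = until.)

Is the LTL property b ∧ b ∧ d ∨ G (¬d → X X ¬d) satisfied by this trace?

¬d → X X ¬d must hold at every position from 0 onward. It fails at position 2, so G (¬d → X X ¬d) is false.
Positions where ¬d holds: 2, 3, 5, 6.
Check X X ¬d at each: 2→fails, 3→ok, 5→fails, 6→fails.
At position 0: b ∧ b ∧ d is true; G (¬d → X X ¬d) is false; so b ∧ b ∧ d ∨ G (¬d → X X ¬d) is true.

Satisfied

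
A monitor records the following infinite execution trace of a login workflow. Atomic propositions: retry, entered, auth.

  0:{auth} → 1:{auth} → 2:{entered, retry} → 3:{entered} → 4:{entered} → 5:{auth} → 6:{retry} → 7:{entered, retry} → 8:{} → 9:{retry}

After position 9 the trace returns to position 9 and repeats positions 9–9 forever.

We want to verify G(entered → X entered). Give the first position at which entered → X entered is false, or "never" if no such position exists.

4

Check entered → X entered at each position in order: 0 ✓, 1 ✓, 2 ✓, 3 ✓.
At position 4 the labels are {entered} and the next position 5 has {auth}, so entered → X entered is false there. This is the first violation.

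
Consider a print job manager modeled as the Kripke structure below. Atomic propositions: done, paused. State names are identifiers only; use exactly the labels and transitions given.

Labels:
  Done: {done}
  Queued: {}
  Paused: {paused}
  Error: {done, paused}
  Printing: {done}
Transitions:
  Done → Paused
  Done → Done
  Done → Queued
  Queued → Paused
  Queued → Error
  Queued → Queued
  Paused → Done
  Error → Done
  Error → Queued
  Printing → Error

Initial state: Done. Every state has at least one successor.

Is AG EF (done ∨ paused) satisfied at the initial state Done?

Satisfied

States satisfying EF (done ∨ paused): {Done, Queued, Paused, Error, Printing}.
States satisfying AG EF (done ∨ paused): {Done, Queued, Paused, Error, Printing}.
Every state reachable from Done satisfies EF (done ∨ paused).
Done ∈ Sat(AG EF (done ∨ paused)).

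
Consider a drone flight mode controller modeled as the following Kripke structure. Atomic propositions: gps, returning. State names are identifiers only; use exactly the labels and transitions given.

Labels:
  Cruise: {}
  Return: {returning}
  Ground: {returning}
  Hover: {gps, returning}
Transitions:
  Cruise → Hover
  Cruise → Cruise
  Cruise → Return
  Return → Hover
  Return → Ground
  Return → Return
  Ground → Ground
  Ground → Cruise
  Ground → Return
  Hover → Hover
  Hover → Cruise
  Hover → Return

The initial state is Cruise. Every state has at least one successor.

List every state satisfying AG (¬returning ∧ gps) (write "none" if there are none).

States satisfying ¬returning ∧ gps: ∅.
States satisfying AG (¬returning ∧ gps): ∅.

none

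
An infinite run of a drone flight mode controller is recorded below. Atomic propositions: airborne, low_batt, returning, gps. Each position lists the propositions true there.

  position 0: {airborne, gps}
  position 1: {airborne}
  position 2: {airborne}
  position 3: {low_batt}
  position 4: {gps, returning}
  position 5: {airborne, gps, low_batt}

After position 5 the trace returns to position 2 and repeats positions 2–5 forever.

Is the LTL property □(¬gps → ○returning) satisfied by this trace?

Violated

¬gps → ○returning must hold at every position from 0 onward. It fails at position 1, so □(¬gps → ○returning) is false.
Positions where ¬gps holds: 1, 2, 3.
Check ○returning at each: 1→fails, 2→fails, 3→ok.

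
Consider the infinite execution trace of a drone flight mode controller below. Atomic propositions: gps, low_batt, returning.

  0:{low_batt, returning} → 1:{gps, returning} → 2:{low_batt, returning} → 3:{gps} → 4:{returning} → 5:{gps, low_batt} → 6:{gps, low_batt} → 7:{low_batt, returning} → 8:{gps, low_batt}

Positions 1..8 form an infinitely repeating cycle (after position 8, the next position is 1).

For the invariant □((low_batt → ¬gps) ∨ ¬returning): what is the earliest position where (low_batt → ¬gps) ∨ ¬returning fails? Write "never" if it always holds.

never

(low_batt → ¬gps) ∨ ¬returning holds at every position 0..8, and those are all the positions the trace ever visits, so the invariant □((low_batt → ¬gps) ∨ ¬returning) is never violated.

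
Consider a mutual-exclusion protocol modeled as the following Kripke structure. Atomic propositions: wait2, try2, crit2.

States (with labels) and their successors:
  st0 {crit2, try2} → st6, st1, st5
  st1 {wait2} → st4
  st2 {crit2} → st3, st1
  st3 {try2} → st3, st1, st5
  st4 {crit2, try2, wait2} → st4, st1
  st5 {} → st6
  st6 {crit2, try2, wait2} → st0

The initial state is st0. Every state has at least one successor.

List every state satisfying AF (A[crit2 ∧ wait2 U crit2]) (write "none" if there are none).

{st0, st1, st2, st4, st5, st6}

States satisfying A[crit2 ∧ wait2 U crit2]: {st0, st2, st4, st6}.
States satisfying AF (A[crit2 ∧ wait2 U crit2]): {st0, st1, st2, st4, st5, st6}.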